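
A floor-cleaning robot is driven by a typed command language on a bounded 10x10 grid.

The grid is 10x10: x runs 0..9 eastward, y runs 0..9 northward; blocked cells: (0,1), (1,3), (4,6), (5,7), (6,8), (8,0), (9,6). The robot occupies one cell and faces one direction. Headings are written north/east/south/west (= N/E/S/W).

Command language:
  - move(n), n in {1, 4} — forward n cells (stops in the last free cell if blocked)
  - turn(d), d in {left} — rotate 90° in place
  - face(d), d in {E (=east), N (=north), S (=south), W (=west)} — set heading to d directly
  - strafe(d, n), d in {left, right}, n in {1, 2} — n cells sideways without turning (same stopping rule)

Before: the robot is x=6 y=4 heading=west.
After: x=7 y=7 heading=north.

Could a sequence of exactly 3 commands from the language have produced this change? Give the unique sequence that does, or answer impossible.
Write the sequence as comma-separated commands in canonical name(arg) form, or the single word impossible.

face(N), move(4), strafe(right, 1)

key: position moved to (7,7) AND the heading swung to N — translation plus rotation needed
from: x=6 y=4 heading=west
1. face(N) → x=6 y=4 heading=north
2. move(4) → x=6 y=7 heading=north
3. strafe(right, 1) → x=7 y=7 heading=north
no other 3-command option fits: unique.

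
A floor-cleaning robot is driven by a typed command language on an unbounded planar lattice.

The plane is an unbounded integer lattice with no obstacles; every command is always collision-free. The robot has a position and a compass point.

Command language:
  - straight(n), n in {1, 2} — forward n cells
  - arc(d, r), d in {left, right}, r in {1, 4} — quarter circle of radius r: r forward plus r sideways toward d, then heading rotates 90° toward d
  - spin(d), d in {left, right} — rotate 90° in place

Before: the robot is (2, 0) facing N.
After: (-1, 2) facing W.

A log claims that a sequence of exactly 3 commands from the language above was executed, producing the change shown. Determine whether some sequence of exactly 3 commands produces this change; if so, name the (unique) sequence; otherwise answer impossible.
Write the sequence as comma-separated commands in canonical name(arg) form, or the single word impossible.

key: position moved to (-1,2) AND the heading swung to W — translation plus rotation needed
initial: (2, 0) facing N
t=1 straight(1) ⇒ (2, 1) facing N
t=2 arc(left, 1) ⇒ (1, 2) facing W
t=3 straight(2) ⇒ (-1, 2) facing W
uniquely the one of 512 3-step routes that fits.

straight(1), arc(left, 1), straight(2)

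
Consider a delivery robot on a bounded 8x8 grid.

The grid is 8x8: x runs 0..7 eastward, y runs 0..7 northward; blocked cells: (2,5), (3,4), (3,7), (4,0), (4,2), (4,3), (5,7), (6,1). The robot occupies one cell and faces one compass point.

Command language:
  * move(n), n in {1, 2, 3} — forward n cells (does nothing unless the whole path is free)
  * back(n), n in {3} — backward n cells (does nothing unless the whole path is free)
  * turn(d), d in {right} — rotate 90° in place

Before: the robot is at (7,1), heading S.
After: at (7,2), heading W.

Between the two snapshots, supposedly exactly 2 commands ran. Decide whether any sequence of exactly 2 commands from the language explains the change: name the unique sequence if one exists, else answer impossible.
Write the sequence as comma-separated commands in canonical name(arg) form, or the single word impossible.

impossible

no 2-step route produces this change.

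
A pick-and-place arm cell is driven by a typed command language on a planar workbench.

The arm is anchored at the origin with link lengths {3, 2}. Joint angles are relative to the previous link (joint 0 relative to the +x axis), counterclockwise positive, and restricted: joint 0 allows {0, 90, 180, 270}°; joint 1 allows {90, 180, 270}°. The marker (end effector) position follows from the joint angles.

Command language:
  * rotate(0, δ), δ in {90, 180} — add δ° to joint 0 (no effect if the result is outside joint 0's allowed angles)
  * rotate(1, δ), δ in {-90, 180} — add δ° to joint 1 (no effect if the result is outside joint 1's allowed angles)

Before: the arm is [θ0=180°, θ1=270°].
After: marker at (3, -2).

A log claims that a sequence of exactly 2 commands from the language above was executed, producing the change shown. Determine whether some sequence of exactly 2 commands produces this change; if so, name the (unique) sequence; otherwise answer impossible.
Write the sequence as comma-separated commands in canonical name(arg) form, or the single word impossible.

rotate(0, 90), rotate(0, 90)

initial: [θ0=180°, θ1=270°]
[1] after rotate(0, 90): [θ0=270°, θ1=270°]
[2] after rotate(0, 90): [θ0=0°, θ1=270°]
no rival 2-sequence matches.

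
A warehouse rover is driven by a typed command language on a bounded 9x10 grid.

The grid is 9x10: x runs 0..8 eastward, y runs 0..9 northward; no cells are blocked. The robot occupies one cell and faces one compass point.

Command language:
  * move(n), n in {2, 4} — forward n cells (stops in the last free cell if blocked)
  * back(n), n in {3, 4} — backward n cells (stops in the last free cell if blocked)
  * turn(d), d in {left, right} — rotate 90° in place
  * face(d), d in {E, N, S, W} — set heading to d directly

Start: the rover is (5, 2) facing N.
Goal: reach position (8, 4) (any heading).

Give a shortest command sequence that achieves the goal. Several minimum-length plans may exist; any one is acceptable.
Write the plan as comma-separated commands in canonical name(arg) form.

move(2), face(W), back(3)

start: (5, 2) facing N
[1] after move(2): (5, 4) facing N
[2] after face(W): (5, 4) facing W
[3] after back(3): (8, 4) facing W
shorter routes all fall short; 3 is best.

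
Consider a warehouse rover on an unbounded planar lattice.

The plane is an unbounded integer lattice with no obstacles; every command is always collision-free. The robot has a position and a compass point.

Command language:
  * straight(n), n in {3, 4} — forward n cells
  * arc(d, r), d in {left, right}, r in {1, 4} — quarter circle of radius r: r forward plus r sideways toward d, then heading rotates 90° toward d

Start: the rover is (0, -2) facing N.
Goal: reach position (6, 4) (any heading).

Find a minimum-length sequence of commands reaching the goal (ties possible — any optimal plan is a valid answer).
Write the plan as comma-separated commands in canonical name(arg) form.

begin: (0, -2) facing N
[1] after arc(right, 4): (4, 2) facing E
[2] after arc(left, 1): (5, 3) facing N
[3] after arc(right, 1): (6, 4) facing E
shorter routes all fall short; 3 is best.

arc(right, 4), arc(left, 1), arc(right, 1)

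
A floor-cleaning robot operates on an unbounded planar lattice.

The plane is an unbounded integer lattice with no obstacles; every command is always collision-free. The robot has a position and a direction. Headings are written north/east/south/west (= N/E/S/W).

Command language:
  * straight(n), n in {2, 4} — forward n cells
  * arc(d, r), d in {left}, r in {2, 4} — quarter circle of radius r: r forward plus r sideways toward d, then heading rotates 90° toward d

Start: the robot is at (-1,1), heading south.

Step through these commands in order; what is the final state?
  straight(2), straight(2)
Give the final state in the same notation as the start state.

initial: at (-1,1), heading south
step 1 (straight(2)): at (-1,-1), heading south
step 2 (straight(2)): at (-1,-3), heading south

at (-1,-3), heading south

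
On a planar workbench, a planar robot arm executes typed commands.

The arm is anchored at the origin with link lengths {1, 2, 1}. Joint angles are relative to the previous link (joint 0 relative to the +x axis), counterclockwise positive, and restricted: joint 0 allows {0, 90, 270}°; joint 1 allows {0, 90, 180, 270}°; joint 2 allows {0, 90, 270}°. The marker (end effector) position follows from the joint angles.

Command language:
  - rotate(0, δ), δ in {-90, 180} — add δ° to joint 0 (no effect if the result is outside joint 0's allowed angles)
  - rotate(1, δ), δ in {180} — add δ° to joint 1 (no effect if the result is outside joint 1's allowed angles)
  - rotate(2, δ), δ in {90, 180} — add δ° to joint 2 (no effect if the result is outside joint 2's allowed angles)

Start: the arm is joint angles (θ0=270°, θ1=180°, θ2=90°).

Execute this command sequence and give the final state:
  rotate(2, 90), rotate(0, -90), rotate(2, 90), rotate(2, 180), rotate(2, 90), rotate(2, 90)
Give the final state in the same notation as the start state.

begin: joint angles (θ0=270°, θ1=180°, θ2=90°)
step 1 (rotate(2, 90)): joint angles (θ0=270°, θ1=180°, θ2=90°)
step 2 (rotate(0, -90)): joint angles (θ0=270°, θ1=180°, θ2=90°)
step 3 (rotate(2, 90)): joint angles (θ0=270°, θ1=180°, θ2=90°)
step 4 (rotate(2, 180)): joint angles (θ0=270°, θ1=180°, θ2=270°)
step 5 (rotate(2, 90)): joint angles (θ0=270°, θ1=180°, θ2=0°)
step 6 (rotate(2, 90)): joint angles (θ0=270°, θ1=180°, θ2=90°)

joint angles (θ0=270°, θ1=180°, θ2=90°)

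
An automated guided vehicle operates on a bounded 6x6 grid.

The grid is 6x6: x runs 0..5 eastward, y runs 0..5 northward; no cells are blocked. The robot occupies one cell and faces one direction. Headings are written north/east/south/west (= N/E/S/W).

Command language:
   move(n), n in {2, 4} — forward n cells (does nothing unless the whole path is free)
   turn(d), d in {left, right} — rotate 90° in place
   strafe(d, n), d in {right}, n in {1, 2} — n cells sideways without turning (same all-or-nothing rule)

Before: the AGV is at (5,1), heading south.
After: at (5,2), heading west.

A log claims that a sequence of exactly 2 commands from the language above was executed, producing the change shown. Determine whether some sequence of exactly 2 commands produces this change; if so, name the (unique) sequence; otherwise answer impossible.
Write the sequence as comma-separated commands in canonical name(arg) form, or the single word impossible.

key: order matters: swapping turn(right) and strafe(right, 1) lands elsewhere
begin: at (5,1), heading south
step 1 (turn(right)): at (5,1), heading west
step 2 (strafe(right, 1)): at (5,2), heading west
all 36 alternatives checked — unique.

turn(right), strafe(right, 1)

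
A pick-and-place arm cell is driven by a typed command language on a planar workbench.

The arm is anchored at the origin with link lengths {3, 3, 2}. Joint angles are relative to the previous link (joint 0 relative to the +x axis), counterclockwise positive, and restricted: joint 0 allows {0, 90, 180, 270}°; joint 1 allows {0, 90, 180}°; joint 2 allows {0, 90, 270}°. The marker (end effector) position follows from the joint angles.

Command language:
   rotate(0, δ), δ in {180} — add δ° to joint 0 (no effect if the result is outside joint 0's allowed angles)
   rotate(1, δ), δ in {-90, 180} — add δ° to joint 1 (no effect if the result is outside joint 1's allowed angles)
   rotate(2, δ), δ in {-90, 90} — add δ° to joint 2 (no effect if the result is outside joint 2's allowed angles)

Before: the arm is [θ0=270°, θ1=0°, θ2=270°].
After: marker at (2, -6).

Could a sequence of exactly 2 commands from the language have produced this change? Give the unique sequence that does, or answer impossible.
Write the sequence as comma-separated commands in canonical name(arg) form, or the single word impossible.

initial: [θ0=270°, θ1=0°, θ2=270°]
t=1 rotate(2, 90) ⇒ [θ0=270°, θ1=0°, θ2=0°]
t=2 rotate(2, 90) ⇒ [θ0=270°, θ1=0°, θ2=90°]
all 25 alternatives checked — unique.

rotate(2, 90), rotate(2, 90)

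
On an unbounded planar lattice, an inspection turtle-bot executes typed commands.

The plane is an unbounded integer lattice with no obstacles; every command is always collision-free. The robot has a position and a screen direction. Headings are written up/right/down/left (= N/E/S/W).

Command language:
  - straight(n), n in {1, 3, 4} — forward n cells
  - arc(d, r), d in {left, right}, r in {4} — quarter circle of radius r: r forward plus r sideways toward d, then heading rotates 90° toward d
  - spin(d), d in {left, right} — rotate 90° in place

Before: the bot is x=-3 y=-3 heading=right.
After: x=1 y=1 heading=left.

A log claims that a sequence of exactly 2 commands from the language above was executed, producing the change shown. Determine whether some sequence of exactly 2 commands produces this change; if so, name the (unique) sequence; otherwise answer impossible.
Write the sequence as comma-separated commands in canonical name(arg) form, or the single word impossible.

arc(left, 4), spin(left)

key: order matters: swapping arc(left, 4) and spin(left) lands elsewhere
begin: x=-3 y=-3 heading=right
step 1 (arc(left, 4)): x=1 y=1 heading=up
step 2 (spin(left)): x=1 y=1 heading=left
uniquely the one of 49 2-step routes that fits.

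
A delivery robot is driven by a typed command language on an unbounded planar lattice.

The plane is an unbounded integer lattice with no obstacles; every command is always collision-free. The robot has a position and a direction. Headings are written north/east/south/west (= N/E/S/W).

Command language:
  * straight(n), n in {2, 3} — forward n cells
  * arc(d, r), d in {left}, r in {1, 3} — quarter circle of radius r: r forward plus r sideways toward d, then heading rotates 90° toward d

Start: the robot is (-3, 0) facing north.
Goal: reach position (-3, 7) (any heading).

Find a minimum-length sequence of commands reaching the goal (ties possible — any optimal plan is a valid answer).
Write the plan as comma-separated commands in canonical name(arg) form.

straight(2), straight(2), straight(3)

begin: (-3, 0) facing north
t=1 straight(2) ⇒ (-3, 2) facing north
t=2 straight(2) ⇒ (-3, 4) facing north
t=3 straight(3) ⇒ (-3, 7) facing north
minimal: 3 command(s), checked below 3.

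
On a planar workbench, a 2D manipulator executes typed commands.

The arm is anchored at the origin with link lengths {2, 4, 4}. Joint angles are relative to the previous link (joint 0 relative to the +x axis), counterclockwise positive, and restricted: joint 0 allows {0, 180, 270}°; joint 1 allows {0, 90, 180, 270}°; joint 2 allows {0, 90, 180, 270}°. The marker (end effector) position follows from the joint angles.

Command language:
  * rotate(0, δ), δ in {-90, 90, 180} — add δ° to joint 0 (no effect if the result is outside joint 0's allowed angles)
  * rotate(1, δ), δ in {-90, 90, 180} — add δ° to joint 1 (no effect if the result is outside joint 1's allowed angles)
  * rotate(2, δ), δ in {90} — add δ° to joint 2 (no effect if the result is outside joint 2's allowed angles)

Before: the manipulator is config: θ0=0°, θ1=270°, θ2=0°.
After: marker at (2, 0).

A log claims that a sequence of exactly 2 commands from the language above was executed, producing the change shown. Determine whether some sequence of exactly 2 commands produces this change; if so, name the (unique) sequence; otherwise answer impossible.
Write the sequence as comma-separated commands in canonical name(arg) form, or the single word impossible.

start: config: θ0=0°, θ1=270°, θ2=0°
t=1 rotate(2, 90) ⇒ config: θ0=0°, θ1=270°, θ2=90°
t=2 rotate(2, 90) ⇒ config: θ0=0°, θ1=270°, θ2=180°
no rival 2-sequence matches.

rotate(2, 90), rotate(2, 90)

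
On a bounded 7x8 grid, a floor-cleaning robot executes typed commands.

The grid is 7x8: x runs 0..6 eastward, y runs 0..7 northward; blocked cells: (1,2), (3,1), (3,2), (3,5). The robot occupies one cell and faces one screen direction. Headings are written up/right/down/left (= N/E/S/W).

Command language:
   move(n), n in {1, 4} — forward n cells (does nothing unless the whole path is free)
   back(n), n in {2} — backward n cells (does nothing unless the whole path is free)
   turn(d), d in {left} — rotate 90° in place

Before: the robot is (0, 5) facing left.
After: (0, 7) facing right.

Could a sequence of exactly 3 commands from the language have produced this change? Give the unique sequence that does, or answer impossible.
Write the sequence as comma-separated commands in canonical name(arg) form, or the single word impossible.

key: cell and facing (now E) both changed — the 3 commands mix motion and turning
from: (0, 5) facing left
t=1 turn(left) ⇒ (0, 5) facing down
t=2 back(2) ⇒ (0, 7) facing down
t=3 turn(left) ⇒ (0, 7) facing right
uniquely the one of 64 3-step routes that fits.

turn(left), back(2), turn(left)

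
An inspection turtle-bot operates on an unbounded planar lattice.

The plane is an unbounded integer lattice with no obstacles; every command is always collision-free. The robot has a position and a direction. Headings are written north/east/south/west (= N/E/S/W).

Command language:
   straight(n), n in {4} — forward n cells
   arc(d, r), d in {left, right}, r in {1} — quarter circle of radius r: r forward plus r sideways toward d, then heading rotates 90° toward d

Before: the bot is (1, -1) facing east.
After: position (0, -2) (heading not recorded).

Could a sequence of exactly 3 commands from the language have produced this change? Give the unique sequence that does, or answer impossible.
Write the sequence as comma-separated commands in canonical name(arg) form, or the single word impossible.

begin: (1, -1) facing east
1. arc(right, 1) → (2, -2) facing south
2. arc(right, 1) → (1, -3) facing west
3. arc(right, 1) → (0, -2) facing north
no rival 3-sequence matches.

arc(right, 1), arc(right, 1), arc(right, 1)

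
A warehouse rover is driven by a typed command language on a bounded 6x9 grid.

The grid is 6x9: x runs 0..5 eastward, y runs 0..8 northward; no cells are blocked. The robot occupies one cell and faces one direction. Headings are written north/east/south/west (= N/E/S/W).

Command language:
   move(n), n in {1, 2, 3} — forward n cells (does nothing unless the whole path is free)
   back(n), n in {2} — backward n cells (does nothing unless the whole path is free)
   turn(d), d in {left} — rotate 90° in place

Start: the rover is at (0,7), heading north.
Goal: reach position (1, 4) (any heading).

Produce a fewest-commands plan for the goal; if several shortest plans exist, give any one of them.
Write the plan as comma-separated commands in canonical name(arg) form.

initial: at (0,7), heading north
1. turn(left) → at (0,7), heading west
2. turn(left) → at (0,7), heading south
3. move(3) → at (0,4), heading south
4. turn(left) → at (0,4), heading east
5. move(1) → at (1,4), heading east
no 4-step plan works, so 5 is optimal.

turn(left), turn(left), move(3), turn(left), move(1)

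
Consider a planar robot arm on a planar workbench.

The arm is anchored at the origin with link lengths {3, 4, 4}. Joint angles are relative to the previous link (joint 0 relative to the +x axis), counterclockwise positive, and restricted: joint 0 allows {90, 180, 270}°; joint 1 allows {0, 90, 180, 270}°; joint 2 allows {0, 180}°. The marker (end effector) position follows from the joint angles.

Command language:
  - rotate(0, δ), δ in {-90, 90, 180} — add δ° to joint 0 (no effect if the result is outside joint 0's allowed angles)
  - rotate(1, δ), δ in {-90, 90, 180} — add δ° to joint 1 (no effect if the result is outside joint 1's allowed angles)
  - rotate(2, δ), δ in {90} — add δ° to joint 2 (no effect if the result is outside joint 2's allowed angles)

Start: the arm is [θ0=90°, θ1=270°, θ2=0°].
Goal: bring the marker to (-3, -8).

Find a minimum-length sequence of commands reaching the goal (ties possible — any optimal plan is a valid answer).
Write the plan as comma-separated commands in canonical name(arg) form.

t0: [θ0=90°, θ1=270°, θ2=0°]
t=1 rotate(0, 90) ⇒ [θ0=180°, θ1=270°, θ2=0°]
t=2 rotate(1, 180) ⇒ [θ0=180°, θ1=90°, θ2=0°]
minimal: 2 command(s), checked below 2.

rotate(0, 90), rotate(1, 180)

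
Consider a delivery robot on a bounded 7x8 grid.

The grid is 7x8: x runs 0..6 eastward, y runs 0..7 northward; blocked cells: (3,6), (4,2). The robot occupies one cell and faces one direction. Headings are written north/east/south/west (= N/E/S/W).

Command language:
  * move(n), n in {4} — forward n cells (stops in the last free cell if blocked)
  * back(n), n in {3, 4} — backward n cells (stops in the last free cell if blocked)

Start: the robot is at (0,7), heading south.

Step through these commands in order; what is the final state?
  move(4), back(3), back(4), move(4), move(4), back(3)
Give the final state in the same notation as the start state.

from: at (0,7), heading south
step 1 (move(4)): at (0,3), heading south
step 2 (back(3)): at (0,6), heading south
step 3 (back(4)): at (0,7), heading south
step 4 (move(4)): at (0,3), heading south
step 5 (move(4)): at (0,0), heading south
step 6 (back(3)): at (0,3), heading south

at (0,3), heading south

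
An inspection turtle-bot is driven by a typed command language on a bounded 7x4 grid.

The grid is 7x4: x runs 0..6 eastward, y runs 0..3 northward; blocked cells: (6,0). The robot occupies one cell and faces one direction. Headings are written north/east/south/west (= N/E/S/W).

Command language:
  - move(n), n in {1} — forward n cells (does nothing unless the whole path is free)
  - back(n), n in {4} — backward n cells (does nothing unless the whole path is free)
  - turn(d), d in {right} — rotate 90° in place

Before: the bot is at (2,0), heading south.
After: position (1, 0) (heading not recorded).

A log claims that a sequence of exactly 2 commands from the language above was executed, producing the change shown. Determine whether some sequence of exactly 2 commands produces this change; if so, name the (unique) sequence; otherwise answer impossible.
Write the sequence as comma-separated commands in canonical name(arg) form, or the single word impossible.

turn(right), move(1)

key: running move(1) before turn(right) would end elsewhere — order is forced
from: at (2,0), heading south
t=1 turn(right) ⇒ at (2,0), heading west
t=2 move(1) ⇒ at (1,0), heading west
uniquely the one of 9 2-step routes that fits.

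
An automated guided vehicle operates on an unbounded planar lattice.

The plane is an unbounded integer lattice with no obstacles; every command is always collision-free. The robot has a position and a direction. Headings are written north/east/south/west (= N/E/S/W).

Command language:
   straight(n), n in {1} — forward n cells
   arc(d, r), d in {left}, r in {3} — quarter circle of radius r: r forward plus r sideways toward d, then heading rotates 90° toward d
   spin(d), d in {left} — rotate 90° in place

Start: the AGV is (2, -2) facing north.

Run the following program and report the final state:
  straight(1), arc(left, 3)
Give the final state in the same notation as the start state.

begin: (2, -2) facing north
[1] after straight(1): (2, -1) facing north
[2] after arc(left, 3): (-1, 2) facing west

(-1, 2) facing west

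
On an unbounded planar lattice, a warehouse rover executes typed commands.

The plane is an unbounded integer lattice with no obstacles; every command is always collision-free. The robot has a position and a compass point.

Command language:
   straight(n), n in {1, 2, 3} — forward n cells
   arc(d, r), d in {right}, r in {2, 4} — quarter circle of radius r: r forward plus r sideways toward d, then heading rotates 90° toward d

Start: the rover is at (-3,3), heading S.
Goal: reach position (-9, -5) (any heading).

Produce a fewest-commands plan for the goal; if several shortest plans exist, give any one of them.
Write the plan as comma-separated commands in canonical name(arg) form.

t0: at (-3,3), heading S
t=1 straight(2) ⇒ at (-3,1), heading S
t=2 straight(2) ⇒ at (-3,-1), heading S
t=3 arc(right, 4) ⇒ at (-7,-5), heading W
t=4 straight(2) ⇒ at (-9,-5), heading W
nothing shorter than 4 reaches the goal.

straight(2), straight(2), arc(right, 4), straight(2)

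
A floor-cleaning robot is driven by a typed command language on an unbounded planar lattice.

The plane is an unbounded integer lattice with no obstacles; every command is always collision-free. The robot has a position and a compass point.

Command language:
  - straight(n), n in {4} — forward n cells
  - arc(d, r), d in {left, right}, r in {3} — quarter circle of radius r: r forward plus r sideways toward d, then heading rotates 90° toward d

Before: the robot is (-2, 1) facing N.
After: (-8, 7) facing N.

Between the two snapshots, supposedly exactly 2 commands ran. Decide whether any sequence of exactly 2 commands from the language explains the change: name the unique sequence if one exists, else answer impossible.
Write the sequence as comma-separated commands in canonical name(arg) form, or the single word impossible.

key: still facing N at the end — net rotation zero over 2 steps
from: (-2, 1) facing N
t=1 arc(left, 3) ⇒ (-5, 4) facing W
t=2 arc(right, 3) ⇒ (-8, 7) facing N
uniquely the one of 9 2-step routes that fits.

arc(left, 3), arc(right, 3)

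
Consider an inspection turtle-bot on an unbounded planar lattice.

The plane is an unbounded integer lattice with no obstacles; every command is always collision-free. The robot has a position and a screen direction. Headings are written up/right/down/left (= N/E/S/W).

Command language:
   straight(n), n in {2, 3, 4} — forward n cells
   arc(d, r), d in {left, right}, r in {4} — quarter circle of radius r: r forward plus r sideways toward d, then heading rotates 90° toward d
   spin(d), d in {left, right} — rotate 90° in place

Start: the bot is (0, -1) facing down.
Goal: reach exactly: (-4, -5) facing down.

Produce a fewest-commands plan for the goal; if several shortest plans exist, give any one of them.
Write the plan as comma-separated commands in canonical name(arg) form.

t0: (0, -1) facing down
t=1 arc(right, 4) ⇒ (-4, -5) facing left
t=2 spin(left) ⇒ (-4, -5) facing down
shorter routes all fall short; 2 is best.

arc(right, 4), spin(left)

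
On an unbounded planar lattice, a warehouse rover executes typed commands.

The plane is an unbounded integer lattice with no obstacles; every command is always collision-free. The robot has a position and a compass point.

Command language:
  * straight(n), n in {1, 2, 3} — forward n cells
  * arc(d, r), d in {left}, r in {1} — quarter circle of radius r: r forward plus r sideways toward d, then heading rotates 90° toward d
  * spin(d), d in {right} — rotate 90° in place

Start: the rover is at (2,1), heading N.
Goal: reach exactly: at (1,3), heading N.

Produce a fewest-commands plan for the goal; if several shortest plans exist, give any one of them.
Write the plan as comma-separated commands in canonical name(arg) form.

t0: at (2,1), heading N
t=1 arc(left, 1) ⇒ at (1,2), heading W
t=2 spin(right) ⇒ at (1,2), heading N
t=3 straight(1) ⇒ at (1,3), heading N
no 2-step plan works, so 3 is optimal.

arc(left, 1), spin(right), straight(1)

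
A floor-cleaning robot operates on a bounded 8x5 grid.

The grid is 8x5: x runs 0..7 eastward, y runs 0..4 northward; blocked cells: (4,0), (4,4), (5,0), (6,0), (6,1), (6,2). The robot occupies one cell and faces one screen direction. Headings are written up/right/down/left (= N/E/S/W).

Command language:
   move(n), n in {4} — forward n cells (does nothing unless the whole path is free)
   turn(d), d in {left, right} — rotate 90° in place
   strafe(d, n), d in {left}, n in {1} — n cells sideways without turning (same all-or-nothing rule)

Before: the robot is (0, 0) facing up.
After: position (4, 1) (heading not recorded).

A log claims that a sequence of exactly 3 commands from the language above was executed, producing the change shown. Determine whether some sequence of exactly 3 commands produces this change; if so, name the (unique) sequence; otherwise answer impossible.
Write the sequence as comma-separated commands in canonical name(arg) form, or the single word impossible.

turn(right), strafe(left, 1), move(4)

key: running move(4) before turn(right) would end elsewhere — order is forced
from: (0, 0) facing up
[1] after turn(right): (0, 0) facing right
[2] after strafe(left, 1): (0, 1) facing right
[3] after move(4): (4, 1) facing right
no other 3-command option fits: unique.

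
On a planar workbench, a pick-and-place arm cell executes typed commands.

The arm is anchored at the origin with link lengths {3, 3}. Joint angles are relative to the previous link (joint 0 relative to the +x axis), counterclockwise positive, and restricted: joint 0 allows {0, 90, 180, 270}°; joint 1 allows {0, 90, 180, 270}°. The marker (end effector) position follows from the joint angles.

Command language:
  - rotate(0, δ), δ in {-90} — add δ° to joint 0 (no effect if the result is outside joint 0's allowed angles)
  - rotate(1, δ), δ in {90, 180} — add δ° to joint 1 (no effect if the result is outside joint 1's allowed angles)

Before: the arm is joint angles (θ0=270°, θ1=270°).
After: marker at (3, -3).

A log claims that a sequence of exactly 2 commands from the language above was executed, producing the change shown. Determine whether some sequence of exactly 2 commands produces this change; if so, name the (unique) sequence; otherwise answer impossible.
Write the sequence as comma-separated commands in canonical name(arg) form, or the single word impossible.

initial: joint angles (θ0=270°, θ1=270°)
step 1 (rotate(1, 90)): joint angles (θ0=270°, θ1=0°)
step 2 (rotate(1, 90)): joint angles (θ0=270°, θ1=90°)
no other 2-command option fits: unique.

rotate(1, 90), rotate(1, 90)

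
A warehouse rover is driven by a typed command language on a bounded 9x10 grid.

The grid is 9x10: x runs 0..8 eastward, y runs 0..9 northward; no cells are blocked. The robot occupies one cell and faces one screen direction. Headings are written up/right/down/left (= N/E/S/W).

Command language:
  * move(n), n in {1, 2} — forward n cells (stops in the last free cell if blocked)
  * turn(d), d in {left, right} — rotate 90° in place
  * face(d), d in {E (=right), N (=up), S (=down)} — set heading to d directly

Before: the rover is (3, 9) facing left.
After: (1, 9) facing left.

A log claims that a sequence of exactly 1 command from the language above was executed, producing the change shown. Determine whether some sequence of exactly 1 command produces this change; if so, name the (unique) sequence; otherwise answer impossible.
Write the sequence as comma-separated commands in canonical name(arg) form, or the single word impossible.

key: still facing W — the one step turns nothing
from: (3, 9) facing left
1. move(2) → (1, 9) facing left
uniquely the one of 7 1-step routes that fits.

move(2)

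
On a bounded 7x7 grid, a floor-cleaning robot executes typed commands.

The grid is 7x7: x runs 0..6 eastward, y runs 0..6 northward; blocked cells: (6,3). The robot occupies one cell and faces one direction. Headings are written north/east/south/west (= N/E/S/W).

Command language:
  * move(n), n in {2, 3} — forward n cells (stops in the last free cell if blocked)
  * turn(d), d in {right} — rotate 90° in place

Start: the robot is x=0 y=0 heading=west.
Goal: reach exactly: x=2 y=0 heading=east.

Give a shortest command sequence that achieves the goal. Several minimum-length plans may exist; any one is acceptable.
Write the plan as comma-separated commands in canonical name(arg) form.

t0: x=0 y=0 heading=west
t=1 turn(right) ⇒ x=0 y=0 heading=north
t=2 turn(right) ⇒ x=0 y=0 heading=east
t=3 move(2) ⇒ x=2 y=0 heading=east
shorter routes all fall short; 3 is best.

turn(right), turn(right), move(2)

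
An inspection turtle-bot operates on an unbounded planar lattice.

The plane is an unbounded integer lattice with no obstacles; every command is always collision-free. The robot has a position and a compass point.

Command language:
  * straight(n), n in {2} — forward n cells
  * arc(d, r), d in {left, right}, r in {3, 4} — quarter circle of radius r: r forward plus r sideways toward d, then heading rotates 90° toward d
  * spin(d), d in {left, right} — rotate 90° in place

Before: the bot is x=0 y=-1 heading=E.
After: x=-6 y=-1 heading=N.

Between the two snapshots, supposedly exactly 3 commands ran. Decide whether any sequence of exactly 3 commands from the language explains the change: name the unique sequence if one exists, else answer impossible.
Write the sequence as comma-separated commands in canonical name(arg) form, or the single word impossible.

key: position moved to (-6,-1) AND the heading swung to N — translation plus rotation needed
start: x=0 y=-1 heading=E
step 1 (spin(right)): x=0 y=-1 heading=S
step 2 (arc(right, 3)): x=-3 y=-4 heading=W
step 3 (arc(right, 3)): x=-6 y=-1 heading=N
uniquely the one of 343 3-step routes that fits.

spin(right), arc(right, 3), arc(right, 3)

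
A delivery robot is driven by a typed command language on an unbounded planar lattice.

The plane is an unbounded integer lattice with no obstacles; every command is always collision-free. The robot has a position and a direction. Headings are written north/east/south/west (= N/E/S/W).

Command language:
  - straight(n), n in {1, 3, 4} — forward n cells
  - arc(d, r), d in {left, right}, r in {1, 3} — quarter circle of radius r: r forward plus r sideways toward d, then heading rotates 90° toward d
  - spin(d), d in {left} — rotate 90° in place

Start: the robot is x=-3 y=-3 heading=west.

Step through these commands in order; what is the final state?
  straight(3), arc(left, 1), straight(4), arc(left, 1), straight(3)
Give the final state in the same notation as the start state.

from: x=-3 y=-3 heading=west
1. straight(3) → x=-6 y=-3 heading=west
2. arc(left, 1) → x=-7 y=-4 heading=south
3. straight(4) → x=-7 y=-8 heading=south
4. arc(left, 1) → x=-6 y=-9 heading=east
5. straight(3) → x=-3 y=-9 heading=east

x=-3 y=-9 heading=east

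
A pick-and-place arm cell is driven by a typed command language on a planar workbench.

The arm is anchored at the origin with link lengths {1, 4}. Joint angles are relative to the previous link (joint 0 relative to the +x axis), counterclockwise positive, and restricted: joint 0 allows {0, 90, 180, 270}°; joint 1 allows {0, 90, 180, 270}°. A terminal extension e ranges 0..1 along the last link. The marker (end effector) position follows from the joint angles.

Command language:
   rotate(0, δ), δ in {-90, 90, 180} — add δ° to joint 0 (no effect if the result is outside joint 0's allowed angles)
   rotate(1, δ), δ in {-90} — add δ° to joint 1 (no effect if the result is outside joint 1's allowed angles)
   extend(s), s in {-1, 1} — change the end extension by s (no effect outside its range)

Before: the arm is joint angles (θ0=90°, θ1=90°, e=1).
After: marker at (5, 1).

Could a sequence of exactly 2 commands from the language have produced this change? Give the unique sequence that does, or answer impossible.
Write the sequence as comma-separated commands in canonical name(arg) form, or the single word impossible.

rotate(1, -90), rotate(1, -90)

from: joint angles (θ0=90°, θ1=90°, e=1)
[1] after rotate(1, -90): joint angles (θ0=90°, θ1=0°, e=1)
[2] after rotate(1, -90): joint angles (θ0=90°, θ1=270°, e=1)
no other 2-command option fits: unique.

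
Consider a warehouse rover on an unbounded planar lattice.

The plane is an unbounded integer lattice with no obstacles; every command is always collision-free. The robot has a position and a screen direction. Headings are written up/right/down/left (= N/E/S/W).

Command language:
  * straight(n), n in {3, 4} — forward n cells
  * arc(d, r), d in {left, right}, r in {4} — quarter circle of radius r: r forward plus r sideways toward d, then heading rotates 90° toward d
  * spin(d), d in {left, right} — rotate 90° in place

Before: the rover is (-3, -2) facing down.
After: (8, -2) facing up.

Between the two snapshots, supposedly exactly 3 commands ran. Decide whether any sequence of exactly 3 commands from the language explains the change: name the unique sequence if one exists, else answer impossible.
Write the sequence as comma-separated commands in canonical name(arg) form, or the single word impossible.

key: position moved to (8,-2) AND the heading swung to N — translation plus rotation needed
initial: (-3, -2) facing down
step 1 (arc(left, 4)): (1, -6) facing right
step 2 (straight(3)): (4, -6) facing right
step 3 (arc(left, 4)): (8, -2) facing up
uniquely the one of 216 3-step routes that fits.

arc(left, 4), straight(3), arc(left, 4)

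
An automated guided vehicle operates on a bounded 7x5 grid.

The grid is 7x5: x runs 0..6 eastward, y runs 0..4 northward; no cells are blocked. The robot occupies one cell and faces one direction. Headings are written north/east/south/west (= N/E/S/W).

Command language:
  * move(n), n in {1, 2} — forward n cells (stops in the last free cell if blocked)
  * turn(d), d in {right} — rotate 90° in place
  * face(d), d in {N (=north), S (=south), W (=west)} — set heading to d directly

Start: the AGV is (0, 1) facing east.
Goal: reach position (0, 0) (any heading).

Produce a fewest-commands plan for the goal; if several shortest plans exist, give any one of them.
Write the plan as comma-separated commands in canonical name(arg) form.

t0: (0, 1) facing east
t=1 turn(right) ⇒ (0, 1) facing south
t=2 move(2) ⇒ (0, 0) facing south
shorter routes all fall short; 2 is best.

turn(right), move(2)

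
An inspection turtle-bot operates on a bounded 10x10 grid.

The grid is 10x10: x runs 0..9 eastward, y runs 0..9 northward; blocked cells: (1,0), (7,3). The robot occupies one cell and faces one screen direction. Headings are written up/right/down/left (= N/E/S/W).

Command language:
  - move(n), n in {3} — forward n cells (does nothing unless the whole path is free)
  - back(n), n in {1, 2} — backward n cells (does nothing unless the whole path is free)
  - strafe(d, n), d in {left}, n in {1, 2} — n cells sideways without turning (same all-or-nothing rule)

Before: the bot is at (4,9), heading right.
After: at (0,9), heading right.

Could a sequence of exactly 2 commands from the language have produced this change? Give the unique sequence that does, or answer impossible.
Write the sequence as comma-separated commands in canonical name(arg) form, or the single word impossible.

back(2), back(2)

key: heading stays E — no command in the sequence turns
begin: at (4,9), heading right
[1] after back(2): at (2,9), heading right
[2] after back(2): at (0,9), heading right
all 25 alternatives checked — unique.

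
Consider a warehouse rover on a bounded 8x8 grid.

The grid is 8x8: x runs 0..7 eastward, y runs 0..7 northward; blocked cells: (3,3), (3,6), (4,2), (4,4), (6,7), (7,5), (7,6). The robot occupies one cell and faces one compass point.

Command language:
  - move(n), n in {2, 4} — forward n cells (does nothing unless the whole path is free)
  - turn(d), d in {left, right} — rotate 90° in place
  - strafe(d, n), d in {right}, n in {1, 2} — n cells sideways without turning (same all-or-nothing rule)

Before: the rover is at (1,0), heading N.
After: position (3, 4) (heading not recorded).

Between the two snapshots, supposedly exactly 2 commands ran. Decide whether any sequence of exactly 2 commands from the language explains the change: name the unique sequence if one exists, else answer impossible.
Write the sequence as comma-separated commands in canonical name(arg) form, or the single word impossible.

key: running strafe(right, 2) before move(4) would end elsewhere — order is forced
t0: at (1,0), heading N
step 1 (move(4)): at (1,4), heading N
step 2 (strafe(right, 2)): at (3,4), heading N
no other 2-command option fits: unique.

move(4), strafe(right, 2)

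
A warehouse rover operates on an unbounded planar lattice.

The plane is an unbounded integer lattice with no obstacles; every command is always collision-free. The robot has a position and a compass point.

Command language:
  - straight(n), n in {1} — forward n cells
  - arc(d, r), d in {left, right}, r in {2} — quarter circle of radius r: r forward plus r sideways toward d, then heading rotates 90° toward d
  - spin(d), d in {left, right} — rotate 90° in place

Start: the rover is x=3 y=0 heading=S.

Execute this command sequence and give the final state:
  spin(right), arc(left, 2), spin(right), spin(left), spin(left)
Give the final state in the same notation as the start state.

x=1 y=-2 heading=E

begin: x=3 y=0 heading=S
1. spin(right) → x=3 y=0 heading=W
2. arc(left, 2) → x=1 y=-2 heading=S
3. spin(right) → x=1 y=-2 heading=W
4. spin(left) → x=1 y=-2 heading=S
5. spin(left) → x=1 y=-2 heading=E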